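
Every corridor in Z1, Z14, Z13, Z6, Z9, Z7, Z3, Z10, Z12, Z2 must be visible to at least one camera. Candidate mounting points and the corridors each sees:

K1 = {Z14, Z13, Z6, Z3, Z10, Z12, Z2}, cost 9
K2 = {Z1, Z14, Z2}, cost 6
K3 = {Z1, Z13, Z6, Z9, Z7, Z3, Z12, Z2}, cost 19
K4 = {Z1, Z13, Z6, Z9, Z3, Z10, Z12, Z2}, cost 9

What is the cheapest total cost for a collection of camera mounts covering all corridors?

28

K1, K3 cover every corridor at cost 9 + 19 = 28.
Any cover uses at least 2 camera mounts; among all covering selections none totals below 28.
Greedy by coverage-per-cost would pick K4, K2, K3 for 34 — worse than the optimum 28.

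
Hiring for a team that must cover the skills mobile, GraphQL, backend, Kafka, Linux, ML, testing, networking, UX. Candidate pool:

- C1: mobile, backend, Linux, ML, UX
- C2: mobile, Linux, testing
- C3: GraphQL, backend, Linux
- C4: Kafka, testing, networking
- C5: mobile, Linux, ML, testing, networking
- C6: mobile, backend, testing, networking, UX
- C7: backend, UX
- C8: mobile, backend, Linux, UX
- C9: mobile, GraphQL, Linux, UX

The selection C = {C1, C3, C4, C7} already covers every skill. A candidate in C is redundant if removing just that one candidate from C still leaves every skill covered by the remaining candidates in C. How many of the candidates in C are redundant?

1

Drop C1: mobile, ML uncovered — not redundant.
Drop C3: GraphQL uncovered — not redundant.
Drop C4: Kafka, testing, networking uncovered — not redundant.
Drop C7: the rest still cover every skill — redundant.
1 redundant: C7.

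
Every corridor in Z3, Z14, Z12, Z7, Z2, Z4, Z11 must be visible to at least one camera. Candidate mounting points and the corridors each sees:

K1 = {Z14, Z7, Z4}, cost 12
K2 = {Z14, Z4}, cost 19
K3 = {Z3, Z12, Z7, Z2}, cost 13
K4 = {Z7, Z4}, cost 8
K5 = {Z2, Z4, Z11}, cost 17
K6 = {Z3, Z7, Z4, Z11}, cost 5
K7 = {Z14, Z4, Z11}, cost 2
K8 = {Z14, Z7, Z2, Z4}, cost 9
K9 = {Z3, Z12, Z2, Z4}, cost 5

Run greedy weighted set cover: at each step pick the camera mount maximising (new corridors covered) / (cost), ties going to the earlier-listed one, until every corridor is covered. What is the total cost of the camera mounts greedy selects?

Pick 1: K7 adds 3 new (Z14, Z4, Z11) at cost 2 (ratio 3/2).
Pick 2: K9 adds 3 new (Z3, Z12, Z2) at cost 5 (ratio 3/5).
Pick 3: K6 adds 1 new (Z7) at cost 5 (ratio 1/5).
Greedy total cost: 2 + 5 + 5 = 12.

12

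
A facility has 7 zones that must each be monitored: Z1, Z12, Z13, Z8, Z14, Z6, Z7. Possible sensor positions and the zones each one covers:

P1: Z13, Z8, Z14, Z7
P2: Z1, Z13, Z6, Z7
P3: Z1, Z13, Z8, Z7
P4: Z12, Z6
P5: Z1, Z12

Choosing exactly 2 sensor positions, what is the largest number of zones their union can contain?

6

Choosing P1, P2 covers {Z1, Z13, Z8, Z14, Z6, Z7} — 6 zones.
No choice of 2 sensor positions does better; here Z12 is left uncovered.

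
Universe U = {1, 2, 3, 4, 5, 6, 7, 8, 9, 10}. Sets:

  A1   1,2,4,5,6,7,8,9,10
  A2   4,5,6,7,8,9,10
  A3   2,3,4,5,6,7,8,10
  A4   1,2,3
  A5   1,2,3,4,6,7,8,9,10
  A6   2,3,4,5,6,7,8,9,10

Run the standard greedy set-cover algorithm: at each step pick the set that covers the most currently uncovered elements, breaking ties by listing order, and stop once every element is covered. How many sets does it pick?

Pick 1: A1 covers 9 new elements (1, 2, 4, 5, 6, 7, 8, 9, 10).
Pick 2: A3 covers 1 new elements (3).
Greedy uses 2 sets.

2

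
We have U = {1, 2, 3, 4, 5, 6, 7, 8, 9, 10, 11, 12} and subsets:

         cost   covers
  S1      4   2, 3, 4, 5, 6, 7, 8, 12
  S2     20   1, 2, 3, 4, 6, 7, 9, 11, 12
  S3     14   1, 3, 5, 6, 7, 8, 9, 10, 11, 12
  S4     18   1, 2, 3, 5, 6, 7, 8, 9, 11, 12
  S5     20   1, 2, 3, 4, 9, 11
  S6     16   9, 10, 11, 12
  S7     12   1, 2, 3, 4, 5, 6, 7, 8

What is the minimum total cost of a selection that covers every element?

18

S1, S3 cover every element at cost 4 + 14 = 18.
Any cover uses at least 2 sets; among all covering selections none totals below 18.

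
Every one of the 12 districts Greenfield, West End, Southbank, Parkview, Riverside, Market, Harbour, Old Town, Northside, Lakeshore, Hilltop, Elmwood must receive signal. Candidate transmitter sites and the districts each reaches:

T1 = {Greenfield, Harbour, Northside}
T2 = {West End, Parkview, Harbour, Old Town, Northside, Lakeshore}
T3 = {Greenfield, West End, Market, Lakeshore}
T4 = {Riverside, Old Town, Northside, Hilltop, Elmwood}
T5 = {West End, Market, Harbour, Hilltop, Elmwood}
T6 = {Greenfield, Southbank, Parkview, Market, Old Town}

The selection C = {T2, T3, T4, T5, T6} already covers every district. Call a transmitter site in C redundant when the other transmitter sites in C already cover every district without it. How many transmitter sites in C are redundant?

Drop T2: the rest still cover every district — redundant.
Drop T3: the rest still cover every district — redundant.
Drop T4: Riverside uncovered — not redundant.
Drop T5: the rest still cover every district — redundant.
Drop T6: Southbank uncovered — not redundant.
3 redundant: T2, T3, T5.

3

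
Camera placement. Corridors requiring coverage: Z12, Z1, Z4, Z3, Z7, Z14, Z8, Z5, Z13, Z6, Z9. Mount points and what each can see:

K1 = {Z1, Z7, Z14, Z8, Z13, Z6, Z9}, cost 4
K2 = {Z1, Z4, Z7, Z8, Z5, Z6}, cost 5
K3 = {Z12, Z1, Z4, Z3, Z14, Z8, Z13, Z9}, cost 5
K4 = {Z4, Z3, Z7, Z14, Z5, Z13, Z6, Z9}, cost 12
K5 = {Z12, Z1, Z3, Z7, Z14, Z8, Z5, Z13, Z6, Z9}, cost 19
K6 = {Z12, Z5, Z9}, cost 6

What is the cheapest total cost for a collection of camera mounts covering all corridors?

K2, K3 cover every corridor at cost 5 + 5 = 10.
Any cover uses at least 2 camera mounts; among all covering selections none totals below 10.

10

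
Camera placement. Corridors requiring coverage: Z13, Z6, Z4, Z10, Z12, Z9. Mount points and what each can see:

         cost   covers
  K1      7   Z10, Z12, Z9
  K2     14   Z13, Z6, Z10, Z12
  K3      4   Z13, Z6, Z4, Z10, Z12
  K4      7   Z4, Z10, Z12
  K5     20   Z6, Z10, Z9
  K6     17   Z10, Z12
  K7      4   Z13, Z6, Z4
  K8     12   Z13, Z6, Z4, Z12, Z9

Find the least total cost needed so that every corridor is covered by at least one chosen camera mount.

K1, K3 cover every corridor at cost 7 + 4 = 11.
Any cover uses at least 2 camera mounts; among all covering selections none totals below 11.

11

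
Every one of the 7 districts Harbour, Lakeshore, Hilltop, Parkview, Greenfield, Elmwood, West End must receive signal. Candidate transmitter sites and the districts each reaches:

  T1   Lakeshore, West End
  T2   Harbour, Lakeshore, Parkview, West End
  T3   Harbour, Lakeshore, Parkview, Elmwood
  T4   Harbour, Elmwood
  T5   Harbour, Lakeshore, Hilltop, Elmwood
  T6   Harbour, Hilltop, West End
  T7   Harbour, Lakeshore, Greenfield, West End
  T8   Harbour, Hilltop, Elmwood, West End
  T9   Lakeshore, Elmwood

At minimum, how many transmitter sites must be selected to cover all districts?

3

T2, T5, T7 together cover {Harbour, Lakeshore, Hilltop, Parkview, Greenfield, Elmwood, West End} — every district.
No 2 of the 9 transmitter sites cover everything (all 36 pairs fall short), so 3 is minimum.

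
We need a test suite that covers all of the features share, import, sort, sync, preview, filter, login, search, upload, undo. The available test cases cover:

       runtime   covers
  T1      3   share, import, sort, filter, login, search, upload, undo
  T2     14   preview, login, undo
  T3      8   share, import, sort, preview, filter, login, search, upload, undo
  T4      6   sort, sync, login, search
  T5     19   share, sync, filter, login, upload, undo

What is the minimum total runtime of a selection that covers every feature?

T3, T4 cover every feature at runtime 8 + 6 = 14.
Any cover uses at least 2 test cases; among all covering selections none totals below 14.

14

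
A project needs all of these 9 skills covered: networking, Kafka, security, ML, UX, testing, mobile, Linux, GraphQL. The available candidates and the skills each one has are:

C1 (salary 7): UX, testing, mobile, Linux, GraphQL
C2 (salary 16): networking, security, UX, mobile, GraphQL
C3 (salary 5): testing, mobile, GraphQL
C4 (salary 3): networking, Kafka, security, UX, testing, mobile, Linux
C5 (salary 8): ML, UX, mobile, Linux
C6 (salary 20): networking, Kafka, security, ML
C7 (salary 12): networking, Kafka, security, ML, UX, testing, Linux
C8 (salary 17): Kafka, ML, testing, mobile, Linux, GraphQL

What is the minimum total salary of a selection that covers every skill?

C3, C4, C5 cover every skill at salary 5 + 3 + 8 = 16.
Any cover uses at least 2 candidates; among all covering selections none totals below 16.

16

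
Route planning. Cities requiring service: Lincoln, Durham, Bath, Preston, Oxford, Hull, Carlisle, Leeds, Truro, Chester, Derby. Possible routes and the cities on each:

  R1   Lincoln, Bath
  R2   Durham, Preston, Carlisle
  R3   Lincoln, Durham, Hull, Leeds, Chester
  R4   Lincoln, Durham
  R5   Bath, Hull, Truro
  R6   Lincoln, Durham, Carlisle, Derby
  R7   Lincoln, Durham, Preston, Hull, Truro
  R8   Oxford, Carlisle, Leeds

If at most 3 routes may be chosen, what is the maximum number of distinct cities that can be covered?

Choosing R1, R7, R8 covers {Lincoln, Durham, Bath, Preston, Oxford, Hull, Carlisle, Leeds, Truro} — 9 cities.
No choice of 3 routes does better; here Chester, Derby are left uncovered.

9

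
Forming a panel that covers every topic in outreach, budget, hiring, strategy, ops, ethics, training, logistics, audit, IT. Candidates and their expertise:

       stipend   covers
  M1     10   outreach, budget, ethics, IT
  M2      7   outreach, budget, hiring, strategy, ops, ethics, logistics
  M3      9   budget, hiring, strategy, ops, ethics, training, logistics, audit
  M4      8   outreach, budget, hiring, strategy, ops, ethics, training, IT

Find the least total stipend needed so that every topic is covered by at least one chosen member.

17

M3, M4 cover every topic at stipend 9 + 8 = 17.
Any cover uses at least 2 members; among all covering selections none totals below 17.
Greedy by coverage-per-stipend would pick M2, M4, M3 for 24 — worse than the optimum 17.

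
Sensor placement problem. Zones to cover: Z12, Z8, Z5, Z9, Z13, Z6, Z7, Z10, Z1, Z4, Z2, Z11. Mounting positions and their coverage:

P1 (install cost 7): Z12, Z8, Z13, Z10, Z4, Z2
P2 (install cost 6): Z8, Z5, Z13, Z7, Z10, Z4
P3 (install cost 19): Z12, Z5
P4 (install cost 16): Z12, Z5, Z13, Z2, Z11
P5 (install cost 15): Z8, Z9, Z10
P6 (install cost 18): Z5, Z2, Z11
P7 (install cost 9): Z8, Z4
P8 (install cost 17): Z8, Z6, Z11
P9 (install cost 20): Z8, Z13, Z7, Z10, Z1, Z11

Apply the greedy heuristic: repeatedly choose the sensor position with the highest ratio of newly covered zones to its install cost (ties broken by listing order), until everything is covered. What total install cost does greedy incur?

Pick 1: P2 adds 6 new (Z8, Z5, Z13, Z7, Z10, Z4) at install cost 6 (ratio 6/6).
Pick 2: P1 adds 2 new (Z12, Z2) at install cost 7 (ratio 2/7).
Pick 3: P8 adds 2 new (Z6, Z11) at install cost 17 (ratio 2/17).
Pick 4: P5 adds 1 new (Z9) at install cost 15 (ratio 1/15).
Pick 5: P9 adds 1 new (Z1) at install cost 20 (ratio 1/20).
Greedy total install cost: 6 + 7 + 17 + 15 + 20 = 65.

65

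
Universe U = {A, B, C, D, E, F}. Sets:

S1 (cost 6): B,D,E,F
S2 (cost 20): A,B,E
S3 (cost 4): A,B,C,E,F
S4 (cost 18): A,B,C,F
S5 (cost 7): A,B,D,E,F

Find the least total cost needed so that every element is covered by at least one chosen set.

10

S1, S3 cover every element at cost 6 + 4 = 10.
Any cover uses at least 2 sets; among all covering selections none totals below 10.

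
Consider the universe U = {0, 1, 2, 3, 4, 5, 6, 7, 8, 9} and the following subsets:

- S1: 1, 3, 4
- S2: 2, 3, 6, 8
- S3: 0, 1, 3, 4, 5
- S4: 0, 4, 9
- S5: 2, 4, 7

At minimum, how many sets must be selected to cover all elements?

S2, S3, S4, S5 together cover {0, 1, 2, 3, 4, 5, 6, 7, 8, 9} — every element.
No 3 of the 5 sets cover everything (all 10 triples fall short), so 4 is minimum.

4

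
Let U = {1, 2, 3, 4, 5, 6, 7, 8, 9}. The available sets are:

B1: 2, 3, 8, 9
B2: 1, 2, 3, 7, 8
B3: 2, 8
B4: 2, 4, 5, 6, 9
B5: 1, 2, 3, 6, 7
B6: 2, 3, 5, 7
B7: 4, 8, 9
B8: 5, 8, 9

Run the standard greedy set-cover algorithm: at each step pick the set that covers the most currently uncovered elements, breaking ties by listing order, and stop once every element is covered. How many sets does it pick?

2

Pick 1: B2 covers 5 new elements (1, 2, 3, 7, 8).
Pick 2: B4 covers 4 new elements (4, 5, 6, 9).
Greedy uses 2 sets.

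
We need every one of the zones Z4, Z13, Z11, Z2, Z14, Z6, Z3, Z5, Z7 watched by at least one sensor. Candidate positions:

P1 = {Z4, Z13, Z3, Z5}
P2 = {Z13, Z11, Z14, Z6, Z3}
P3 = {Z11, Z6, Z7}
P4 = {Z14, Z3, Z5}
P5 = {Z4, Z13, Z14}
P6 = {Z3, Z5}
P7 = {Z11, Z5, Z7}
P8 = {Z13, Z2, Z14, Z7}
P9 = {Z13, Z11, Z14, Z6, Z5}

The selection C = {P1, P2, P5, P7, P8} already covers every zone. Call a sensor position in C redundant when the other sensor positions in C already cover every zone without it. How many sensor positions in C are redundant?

3

Drop P1: the rest still cover every zone — redundant.
Drop P2: Z6 uncovered — not redundant.
Drop P5: the rest still cover every zone — redundant.
Drop P7: the rest still cover every zone — redundant.
Drop P8: Z2 uncovered — not redundant.
3 redundant: P1, P5, P7.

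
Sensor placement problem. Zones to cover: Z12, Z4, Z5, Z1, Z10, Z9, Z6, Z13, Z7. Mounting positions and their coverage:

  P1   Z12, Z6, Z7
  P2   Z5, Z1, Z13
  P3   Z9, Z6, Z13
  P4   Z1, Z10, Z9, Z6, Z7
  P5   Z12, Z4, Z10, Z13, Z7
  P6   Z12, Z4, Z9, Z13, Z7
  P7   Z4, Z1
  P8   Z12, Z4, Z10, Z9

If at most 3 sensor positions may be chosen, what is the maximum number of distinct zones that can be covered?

9

Choosing P1, P2, P8 covers {Z12, Z4, Z5, Z1, Z10, Z9, Z6, Z13, Z7} — 9 zones.
That is all 9 zones.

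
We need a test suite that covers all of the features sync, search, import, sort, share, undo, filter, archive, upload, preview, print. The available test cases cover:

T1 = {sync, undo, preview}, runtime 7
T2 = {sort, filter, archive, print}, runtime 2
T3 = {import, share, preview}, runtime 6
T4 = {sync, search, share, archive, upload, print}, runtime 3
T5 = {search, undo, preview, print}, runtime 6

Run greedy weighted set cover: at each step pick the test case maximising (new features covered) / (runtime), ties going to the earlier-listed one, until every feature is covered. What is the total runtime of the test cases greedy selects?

Pick 1: T2 adds 4 new (sort, filter, archive, print) at runtime 2 (ratio 4/2).
Pick 2: T4 adds 4 new (sync, search, share, upload) at runtime 3 (ratio 4/3).
Pick 3: T3 adds 2 new (import, preview) at runtime 6 (ratio 2/6).
Pick 4: T5 adds 1 new (undo) at runtime 6 (ratio 1/6).
Greedy total runtime: 2 + 3 + 6 + 6 = 17.

17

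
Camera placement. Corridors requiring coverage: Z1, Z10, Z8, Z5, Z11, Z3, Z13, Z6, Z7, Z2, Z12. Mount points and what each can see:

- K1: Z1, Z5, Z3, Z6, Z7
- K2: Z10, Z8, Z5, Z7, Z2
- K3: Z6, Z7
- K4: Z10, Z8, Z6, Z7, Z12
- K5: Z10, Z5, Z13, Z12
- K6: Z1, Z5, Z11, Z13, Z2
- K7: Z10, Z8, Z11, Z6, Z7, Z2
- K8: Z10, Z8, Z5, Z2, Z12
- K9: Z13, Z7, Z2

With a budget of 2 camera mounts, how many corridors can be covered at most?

Choosing K4, K6 covers {Z1, Z10, Z8, Z5, Z11, Z13, Z6, Z7, Z2, Z12} — 10 corridors.
No choice of 2 camera mounts does better; here Z3 is left uncovered.

10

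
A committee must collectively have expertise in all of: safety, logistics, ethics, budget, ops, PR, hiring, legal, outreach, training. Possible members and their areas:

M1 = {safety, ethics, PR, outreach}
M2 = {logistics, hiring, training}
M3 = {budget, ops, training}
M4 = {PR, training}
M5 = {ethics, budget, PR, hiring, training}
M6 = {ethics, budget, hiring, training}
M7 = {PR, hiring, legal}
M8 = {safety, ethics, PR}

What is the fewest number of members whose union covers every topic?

4

M1, M2, M3, M7 together cover {safety, logistics, ethics, budget, ops, PR, hiring, legal, outreach, training} — every topic.
No 3 of the 8 members cover everything (all 56 triples fall short), so 4 is minimum.
Greedy (largest uncovered first) would take M5, M1, M2, M3, M7 — 5 members — but 4 suffice.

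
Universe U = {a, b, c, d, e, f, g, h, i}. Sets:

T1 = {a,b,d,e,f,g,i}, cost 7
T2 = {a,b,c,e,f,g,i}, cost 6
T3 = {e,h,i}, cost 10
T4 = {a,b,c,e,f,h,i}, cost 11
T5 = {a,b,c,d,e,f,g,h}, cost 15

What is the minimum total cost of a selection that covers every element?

T1, T4 cover every element at cost 7 + 11 = 18.
Any cover uses at least 2 sets; among all covering selections none totals below 18.

18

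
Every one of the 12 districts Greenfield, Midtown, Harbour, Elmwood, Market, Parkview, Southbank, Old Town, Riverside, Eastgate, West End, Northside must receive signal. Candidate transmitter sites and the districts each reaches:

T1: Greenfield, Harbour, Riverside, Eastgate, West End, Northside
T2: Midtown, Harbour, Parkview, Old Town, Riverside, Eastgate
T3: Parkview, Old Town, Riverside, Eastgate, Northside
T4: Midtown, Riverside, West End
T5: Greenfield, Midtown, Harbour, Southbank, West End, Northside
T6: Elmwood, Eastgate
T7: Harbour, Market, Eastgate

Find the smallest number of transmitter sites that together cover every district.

T2, T5, T6, T7 together cover {Greenfield, Midtown, Harbour, Elmwood, Market, Parkview, Southbank, Old Town, Riverside, Eastgate, West End, Northside} — every district.
No 3 of the 7 transmitter sites cover everything (all 35 triples fall short), so 4 is minimum.
Greedy (largest uncovered first) would take T1, T2, T5, T6, T7 — 5 transmitter sites — but 4 suffice.

4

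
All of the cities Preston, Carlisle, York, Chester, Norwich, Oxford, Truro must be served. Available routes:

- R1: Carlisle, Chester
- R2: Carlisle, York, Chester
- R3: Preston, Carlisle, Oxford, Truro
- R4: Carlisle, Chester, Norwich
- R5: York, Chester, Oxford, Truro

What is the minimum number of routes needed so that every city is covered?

3

R2, R3, R4 together cover {Preston, Carlisle, York, Chester, Norwich, Oxford, Truro} — every city.
No 2 of the 5 routes cover everything (all 10 pairs fall short), so 3 is minimum.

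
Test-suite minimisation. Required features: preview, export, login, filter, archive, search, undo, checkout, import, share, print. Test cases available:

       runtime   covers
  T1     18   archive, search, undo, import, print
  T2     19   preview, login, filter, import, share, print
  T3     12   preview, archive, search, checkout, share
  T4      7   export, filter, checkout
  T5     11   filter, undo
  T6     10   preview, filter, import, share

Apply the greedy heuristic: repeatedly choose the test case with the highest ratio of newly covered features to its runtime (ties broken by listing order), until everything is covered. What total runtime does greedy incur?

Pick 1: T4 adds 3 new (export, filter, checkout) at runtime 7 (ratio 3/7).
Pick 2: T3 adds 4 new (preview, archive, search, share) at runtime 12 (ratio 4/12).
Pick 3: T1 adds 3 new (undo, import, print) at runtime 18 (ratio 3/18).
Pick 4: T2 adds 1 new (login) at runtime 19 (ratio 1/19).
Greedy total runtime: 7 + 12 + 18 + 19 = 56. (The true optimum is 44, so greedy overshoots here.)

56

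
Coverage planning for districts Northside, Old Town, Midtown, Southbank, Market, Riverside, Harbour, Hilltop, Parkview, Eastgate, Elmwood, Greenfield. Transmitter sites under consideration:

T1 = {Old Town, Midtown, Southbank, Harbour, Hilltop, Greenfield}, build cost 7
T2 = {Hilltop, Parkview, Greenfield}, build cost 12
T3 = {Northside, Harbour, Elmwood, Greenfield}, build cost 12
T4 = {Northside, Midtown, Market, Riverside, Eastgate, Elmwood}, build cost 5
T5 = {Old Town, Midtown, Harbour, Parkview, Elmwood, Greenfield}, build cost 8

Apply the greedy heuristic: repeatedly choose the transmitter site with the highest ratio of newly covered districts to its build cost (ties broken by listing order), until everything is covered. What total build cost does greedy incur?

20

Pick 1: T4 adds 6 new (Northside, Midtown, Market, Riverside, Eastgate, Elmwood) at build cost 5 (ratio 6/5).
Pick 2: T1 adds 5 new (Old Town, Southbank, Harbour, Hilltop, Greenfield) at build cost 7 (ratio 5/7).
Pick 3: T5 adds 1 new (Parkview) at build cost 8 (ratio 1/8).
Greedy total build cost: 5 + 7 + 8 = 20.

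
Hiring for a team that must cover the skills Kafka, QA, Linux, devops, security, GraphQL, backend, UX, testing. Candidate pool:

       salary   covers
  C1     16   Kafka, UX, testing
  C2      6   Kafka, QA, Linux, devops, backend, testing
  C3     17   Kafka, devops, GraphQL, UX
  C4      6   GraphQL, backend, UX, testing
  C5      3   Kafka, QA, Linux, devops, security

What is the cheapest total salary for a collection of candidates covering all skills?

9

C4, C5 cover every skill at salary 6 + 3 = 9.
Any cover uses at least 2 candidates; among all covering selections none totals below 9.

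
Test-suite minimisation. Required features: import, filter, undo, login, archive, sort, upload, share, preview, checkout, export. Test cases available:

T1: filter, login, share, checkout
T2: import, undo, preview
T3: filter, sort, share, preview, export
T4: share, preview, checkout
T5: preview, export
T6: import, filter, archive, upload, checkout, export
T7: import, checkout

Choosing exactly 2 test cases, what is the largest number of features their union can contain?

9

Choosing T3, T6 covers {import, filter, archive, sort, upload, share, preview, checkout, export} — 9 features.
No choice of 2 test cases does better; here undo, login are left uncovered.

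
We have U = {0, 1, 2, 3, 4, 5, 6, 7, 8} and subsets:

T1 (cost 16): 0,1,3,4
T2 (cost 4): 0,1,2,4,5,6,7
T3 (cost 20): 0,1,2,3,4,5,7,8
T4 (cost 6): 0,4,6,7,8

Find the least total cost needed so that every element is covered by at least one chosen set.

24

T2, T3 cover every element at cost 4 + 20 = 24.
Any cover uses at least 2 sets; among all covering selections none totals below 24.
Greedy by coverage-per-cost would pick T2, T4, T1 for 26 — worse than the optimum 24.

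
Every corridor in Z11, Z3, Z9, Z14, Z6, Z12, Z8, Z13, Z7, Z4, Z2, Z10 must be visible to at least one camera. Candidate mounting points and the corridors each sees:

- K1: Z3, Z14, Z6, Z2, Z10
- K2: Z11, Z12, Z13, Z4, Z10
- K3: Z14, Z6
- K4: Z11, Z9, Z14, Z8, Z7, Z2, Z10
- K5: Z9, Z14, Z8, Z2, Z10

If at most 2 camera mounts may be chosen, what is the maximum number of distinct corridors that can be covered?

Choosing K2, K4 covers {Z11, Z9, Z14, Z12, Z8, Z13, Z7, Z4, Z2, Z10} — 10 corridors.
No choice of 2 camera mounts does better; here Z3, Z6 are left uncovered.

10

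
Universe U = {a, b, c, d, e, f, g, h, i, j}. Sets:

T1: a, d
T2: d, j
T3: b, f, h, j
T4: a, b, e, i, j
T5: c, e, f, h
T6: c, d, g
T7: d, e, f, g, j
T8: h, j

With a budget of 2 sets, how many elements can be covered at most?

Choosing T4, T5 covers {a, b, c, e, f, h, i, j} — 8 elements.
No choice of 2 sets does better; here d, g are left uncovered.

8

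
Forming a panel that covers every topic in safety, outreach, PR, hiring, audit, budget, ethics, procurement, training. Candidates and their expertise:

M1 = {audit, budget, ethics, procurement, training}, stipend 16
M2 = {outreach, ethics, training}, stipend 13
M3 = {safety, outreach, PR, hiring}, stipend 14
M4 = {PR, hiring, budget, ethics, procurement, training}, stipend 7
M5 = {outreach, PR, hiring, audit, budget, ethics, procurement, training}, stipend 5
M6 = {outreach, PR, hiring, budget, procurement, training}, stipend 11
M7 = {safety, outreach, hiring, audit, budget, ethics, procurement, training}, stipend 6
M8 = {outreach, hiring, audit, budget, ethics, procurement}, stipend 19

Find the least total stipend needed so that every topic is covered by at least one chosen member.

11

M5, M7 cover every topic at stipend 5 + 6 = 11.
Any cover uses at least 2 members; among all covering selections none totals below 11.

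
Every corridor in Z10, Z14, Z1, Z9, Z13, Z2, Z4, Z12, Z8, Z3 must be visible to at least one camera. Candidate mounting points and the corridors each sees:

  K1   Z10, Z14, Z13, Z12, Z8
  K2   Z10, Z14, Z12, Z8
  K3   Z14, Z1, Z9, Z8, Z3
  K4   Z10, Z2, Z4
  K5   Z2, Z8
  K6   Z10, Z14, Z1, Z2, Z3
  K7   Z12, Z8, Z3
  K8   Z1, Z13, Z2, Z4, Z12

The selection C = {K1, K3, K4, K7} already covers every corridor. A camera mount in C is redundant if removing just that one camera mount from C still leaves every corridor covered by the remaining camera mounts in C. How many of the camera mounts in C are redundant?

Drop K1: Z13 uncovered — not redundant.
Drop K3: Z1, Z9 uncovered — not redundant.
Drop K4: Z2, Z4 uncovered — not redundant.
Drop K7: the rest still cover every corridor — redundant.
1 redundant: K7.

1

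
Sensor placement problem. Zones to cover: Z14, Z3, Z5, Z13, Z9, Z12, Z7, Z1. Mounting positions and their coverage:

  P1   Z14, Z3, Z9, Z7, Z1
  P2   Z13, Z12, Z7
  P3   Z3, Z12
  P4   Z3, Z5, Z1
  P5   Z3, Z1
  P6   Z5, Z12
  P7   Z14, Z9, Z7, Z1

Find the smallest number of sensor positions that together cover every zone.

P1, P2, P4 together cover {Z14, Z3, Z5, Z13, Z9, Z12, Z7, Z1} — every zone.
No 2 of the 7 sensor positions cover everything (all 21 pairs fall short), so 3 is minimum.

3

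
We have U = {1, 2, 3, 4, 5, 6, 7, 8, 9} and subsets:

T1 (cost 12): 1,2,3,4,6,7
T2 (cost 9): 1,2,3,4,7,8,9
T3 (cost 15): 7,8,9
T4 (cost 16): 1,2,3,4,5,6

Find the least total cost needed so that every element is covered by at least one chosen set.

T2, T4 cover every element at cost 9 + 16 = 25.
Any cover uses at least 2 sets; among all covering selections none totals below 25.

25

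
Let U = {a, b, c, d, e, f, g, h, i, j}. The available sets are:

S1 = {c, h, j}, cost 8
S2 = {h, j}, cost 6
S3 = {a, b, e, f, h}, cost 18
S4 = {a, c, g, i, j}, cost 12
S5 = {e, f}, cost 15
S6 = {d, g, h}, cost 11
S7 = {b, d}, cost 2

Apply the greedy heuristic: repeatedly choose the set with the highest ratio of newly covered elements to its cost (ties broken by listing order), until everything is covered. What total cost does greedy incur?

35

Pick 1: S7 adds 2 new (b, d) at cost 2 (ratio 2/2).
Pick 2: S4 adds 5 new (a, c, g, i, j) at cost 12 (ratio 5/12).
Pick 3: S2 adds 1 new (h) at cost 6 (ratio 1/6).
Pick 4: S5 adds 2 new (e, f) at cost 15 (ratio 2/15).
Greedy total cost: 2 + 12 + 6 + 15 = 35. (The true optimum is 32, so greedy overshoots here.)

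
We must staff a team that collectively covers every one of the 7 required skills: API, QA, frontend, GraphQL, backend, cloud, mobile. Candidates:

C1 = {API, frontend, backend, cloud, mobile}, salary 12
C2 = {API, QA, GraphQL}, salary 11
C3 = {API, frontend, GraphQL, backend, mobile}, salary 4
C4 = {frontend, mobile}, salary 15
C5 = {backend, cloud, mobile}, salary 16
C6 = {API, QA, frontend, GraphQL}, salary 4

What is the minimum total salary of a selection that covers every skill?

16

C1, C6 cover every skill at salary 12 + 4 = 16.
Any cover uses at least 2 candidates; among all covering selections none totals below 16.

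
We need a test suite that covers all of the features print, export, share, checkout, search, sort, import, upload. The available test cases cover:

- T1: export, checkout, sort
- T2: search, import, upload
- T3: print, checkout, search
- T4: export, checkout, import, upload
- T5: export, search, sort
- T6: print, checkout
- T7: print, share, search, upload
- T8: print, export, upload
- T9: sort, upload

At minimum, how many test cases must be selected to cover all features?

T1, T2, T7 together cover {print, export, share, checkout, search, sort, import, upload} — every feature.
No 2 of the 9 test cases cover everything (all 36 pairs fall short), so 3 is minimum.

3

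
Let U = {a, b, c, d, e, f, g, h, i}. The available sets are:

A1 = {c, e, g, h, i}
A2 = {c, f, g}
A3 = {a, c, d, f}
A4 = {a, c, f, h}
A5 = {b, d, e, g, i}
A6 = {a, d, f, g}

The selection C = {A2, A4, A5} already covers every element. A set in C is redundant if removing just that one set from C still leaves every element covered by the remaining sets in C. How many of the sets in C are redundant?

Drop A2: the rest still cover every element — redundant.
Drop A4: a, h uncovered — not redundant.
Drop A5: b, d, e, i uncovered — not redundant.
1 redundant: A2.

1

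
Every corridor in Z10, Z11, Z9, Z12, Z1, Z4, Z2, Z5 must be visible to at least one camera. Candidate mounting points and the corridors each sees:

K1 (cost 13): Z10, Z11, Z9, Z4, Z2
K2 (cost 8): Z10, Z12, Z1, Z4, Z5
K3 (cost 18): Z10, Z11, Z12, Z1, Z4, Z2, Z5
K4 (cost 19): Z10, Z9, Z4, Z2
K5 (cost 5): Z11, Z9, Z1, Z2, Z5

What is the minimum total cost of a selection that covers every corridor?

13

K2, K5 cover every corridor at cost 8 + 5 = 13.
Any cover uses at least 2 camera mounts; among all covering selections none totals below 13.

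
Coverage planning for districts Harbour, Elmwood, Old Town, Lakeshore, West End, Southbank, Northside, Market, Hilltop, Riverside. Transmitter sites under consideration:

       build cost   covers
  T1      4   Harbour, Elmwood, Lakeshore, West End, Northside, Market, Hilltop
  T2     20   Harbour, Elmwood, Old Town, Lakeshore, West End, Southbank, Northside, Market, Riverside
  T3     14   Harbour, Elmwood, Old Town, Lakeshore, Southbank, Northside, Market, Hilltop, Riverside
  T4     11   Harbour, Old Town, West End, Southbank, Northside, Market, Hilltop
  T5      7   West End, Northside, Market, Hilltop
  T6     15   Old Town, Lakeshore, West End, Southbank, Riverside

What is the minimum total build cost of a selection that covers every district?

18

T1, T3 cover every district at build cost 4 + 14 = 18.
Any cover uses at least 2 transmitter sites; among all covering selections none totals below 18.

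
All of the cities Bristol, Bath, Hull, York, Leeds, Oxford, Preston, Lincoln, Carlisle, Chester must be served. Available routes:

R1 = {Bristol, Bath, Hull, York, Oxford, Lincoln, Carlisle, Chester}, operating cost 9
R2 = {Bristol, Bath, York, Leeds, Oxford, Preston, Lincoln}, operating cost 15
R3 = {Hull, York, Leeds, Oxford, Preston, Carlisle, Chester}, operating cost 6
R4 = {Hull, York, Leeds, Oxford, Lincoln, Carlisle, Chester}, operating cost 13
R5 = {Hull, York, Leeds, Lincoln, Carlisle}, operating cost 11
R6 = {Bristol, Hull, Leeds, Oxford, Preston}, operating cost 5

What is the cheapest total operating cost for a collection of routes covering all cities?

R1, R6 cover every city at operating cost 9 + 5 = 14.
Any cover uses at least 2 routes; among all covering selections none totals below 14.

14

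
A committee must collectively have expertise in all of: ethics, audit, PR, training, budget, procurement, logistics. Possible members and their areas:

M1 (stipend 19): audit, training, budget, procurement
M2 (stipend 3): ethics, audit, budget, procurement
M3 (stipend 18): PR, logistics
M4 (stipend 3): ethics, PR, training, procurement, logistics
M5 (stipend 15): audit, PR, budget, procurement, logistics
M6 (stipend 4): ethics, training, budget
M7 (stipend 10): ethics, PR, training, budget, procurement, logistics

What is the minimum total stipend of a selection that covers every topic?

6

M2, M4 cover every topic at stipend 3 + 3 = 6.
Any cover uses at least 2 members; among all covering selections none totals below 6.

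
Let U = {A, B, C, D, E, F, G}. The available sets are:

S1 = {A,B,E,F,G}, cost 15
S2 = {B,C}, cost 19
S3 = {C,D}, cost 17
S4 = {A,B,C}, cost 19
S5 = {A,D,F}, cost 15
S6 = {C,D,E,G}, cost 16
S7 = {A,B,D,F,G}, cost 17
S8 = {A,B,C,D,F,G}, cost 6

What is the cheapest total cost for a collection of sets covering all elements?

21

S1, S8 cover every element at cost 15 + 6 = 21.
Any cover uses at least 2 sets; among all covering selections none totals below 21.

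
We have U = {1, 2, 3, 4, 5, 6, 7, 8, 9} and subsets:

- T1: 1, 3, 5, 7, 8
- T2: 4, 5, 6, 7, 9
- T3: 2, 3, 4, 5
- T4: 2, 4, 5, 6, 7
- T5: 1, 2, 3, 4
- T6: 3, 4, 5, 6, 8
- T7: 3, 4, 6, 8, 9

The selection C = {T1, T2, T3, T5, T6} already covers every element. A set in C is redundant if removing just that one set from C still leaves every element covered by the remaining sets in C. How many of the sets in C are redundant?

Drop T1: the rest still cover every element — redundant.
Drop T2: 9 uncovered — not redundant.
Drop T3: the rest still cover every element — redundant.
Drop T5: the rest still cover every element — redundant.
Drop T6: the rest still cover every element — redundant.
4 redundant: T1, T3, T5, T6.

4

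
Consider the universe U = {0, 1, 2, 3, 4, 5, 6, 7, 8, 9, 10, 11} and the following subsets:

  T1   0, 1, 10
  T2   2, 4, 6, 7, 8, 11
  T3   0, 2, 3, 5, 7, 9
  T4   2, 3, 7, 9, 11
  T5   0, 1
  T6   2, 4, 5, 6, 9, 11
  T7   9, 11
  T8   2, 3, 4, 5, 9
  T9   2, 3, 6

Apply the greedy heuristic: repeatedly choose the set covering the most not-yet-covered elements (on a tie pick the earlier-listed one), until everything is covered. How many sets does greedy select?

Pick 1: T2 covers 6 new elements (2, 4, 6, 7, 8, 11).
Pick 2: T3 covers 4 new elements (0, 3, 5, 9).
Pick 3: T1 covers 2 new elements (1, 10).
Greedy uses 3 sets.

3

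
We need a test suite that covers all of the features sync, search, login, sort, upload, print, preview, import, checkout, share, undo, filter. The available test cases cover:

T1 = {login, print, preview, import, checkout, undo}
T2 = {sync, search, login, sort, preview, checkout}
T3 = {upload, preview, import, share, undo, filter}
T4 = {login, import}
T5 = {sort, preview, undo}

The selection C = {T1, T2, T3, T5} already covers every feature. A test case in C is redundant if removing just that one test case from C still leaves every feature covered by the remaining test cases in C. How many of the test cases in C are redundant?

1

Drop T1: print uncovered — not redundant.
Drop T2: sync, search uncovered — not redundant.
Drop T3: upload, share, filter uncovered — not redundant.
Drop T5: the rest still cover every feature — redundant.
1 redundant: T5.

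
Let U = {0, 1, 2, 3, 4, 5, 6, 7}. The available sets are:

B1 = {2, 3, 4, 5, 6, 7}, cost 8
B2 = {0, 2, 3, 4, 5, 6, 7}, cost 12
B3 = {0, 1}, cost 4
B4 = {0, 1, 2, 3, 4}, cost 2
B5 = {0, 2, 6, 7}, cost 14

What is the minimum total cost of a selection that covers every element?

10

B1, B4 cover every element at cost 8 + 2 = 10.
Any cover uses at least 2 sets; among all covering selections none totals below 10.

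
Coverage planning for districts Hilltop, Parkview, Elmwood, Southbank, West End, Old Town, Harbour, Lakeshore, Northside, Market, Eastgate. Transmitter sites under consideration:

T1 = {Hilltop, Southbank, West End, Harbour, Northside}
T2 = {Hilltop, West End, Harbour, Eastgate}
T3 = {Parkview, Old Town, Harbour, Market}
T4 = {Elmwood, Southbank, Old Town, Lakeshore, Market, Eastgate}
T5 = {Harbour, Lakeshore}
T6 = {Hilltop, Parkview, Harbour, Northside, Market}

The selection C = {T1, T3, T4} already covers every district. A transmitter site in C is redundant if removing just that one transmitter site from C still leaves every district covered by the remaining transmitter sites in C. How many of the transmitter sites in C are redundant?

Drop T1: Hilltop, West End, Northside uncovered — not redundant.
Drop T3: Parkview uncovered — not redundant.
Drop T4: Elmwood, Lakeshore, Eastgate uncovered — not redundant.
None of the transmitter sites in C is redundant.

0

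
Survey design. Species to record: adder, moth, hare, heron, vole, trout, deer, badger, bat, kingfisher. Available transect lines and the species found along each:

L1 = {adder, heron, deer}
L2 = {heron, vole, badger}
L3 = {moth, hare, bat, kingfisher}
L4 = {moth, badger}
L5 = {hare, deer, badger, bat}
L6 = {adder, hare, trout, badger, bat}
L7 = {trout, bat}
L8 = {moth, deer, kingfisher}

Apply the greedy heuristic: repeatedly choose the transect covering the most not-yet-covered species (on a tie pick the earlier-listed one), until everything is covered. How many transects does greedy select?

3

Pick 1: L6 covers 5 new species (adder, hare, trout, badger, bat).
Pick 2: L8 covers 3 new species (moth, deer, kingfisher).
Pick 3: L2 covers 2 new species (heron, vole).
Greedy uses 3 transects.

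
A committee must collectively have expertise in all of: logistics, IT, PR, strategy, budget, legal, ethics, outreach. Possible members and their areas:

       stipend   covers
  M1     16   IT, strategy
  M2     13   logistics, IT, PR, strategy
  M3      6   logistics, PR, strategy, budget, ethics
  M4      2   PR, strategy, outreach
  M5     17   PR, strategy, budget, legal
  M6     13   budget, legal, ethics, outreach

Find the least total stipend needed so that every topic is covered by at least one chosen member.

26

M2, M6 cover every topic at stipend 13 + 13 = 26.
Any cover uses at least 2 members; among all covering selections none totals below 26.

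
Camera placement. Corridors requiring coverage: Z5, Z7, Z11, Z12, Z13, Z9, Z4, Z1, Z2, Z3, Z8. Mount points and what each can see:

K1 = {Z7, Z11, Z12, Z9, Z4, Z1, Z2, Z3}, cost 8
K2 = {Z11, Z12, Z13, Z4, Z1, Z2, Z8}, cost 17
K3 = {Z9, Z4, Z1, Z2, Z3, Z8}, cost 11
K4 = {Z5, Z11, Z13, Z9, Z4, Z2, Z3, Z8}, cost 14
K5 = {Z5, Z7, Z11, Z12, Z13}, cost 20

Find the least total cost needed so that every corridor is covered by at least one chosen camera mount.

22

K1, K4 cover every corridor at cost 8 + 14 = 22.
Any cover uses at least 2 camera mounts; among all covering selections none totals below 22.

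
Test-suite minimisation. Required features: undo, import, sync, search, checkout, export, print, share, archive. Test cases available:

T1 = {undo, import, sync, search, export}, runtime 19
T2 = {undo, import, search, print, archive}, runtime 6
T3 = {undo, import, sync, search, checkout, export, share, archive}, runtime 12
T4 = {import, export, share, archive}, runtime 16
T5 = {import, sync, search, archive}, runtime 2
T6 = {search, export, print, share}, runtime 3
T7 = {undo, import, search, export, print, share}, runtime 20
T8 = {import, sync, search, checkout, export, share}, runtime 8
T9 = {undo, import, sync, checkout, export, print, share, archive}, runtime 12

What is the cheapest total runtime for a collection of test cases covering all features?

T2, T8 cover every feature at runtime 6 + 8 = 14.
Any cover uses at least 2 test cases; among all covering selections none totals below 14.

14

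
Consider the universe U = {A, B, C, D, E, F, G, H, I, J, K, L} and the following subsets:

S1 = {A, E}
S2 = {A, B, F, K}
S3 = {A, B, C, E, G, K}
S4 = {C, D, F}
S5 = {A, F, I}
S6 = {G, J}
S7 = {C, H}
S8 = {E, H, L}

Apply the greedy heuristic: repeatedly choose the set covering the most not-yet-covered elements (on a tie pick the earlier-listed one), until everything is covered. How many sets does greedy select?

5

Pick 1: S3 covers 6 new elements (A, B, C, E, G, K).
Pick 2: S4 covers 2 new elements (D, F).
Pick 3: S8 covers 2 new elements (H, L).
Pick 4: S5 covers 1 new elements (I).
Pick 5: S6 covers 1 new elements (J).
Greedy uses 5 sets.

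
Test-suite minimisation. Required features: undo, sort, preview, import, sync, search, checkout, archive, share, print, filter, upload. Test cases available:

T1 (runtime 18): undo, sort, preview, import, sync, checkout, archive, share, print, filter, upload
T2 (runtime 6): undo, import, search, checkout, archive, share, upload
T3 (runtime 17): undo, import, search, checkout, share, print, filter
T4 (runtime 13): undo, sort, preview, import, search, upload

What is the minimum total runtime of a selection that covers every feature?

24

T1, T2 cover every feature at runtime 18 + 6 = 24.
Any cover uses at least 2 test cases; among all covering selections none totals below 24.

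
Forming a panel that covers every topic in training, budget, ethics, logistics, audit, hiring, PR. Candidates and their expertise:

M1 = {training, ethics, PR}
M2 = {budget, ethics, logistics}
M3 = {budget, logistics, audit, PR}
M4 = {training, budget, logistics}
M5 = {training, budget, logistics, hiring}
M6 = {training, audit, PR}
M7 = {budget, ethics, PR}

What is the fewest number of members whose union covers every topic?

3

M1, M3, M5 together cover {training, budget, ethics, logistics, audit, hiring, PR} — every topic.
No 2 of the 7 members cover everything (all 21 pairs fall short), so 3 is minimum.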